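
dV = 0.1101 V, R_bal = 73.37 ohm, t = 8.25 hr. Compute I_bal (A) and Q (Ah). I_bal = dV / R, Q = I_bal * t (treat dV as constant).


I_bal = dV / R = 0.1101 / 73.37 = 0.0015006 A
Q = I_bal * t = 0.0015006 * 8.25 = 0.01238 Ah

I=0.0015006 A, Q=0.01238 Ah


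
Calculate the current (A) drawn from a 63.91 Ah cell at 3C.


I = C_rate * capacity = 3 * 63.91 = 191.73 A

191.73 A


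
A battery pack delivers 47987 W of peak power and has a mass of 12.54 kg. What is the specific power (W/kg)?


SP = P / m = 47987 / 12.54 = 3827 W/kg

3827 W/kg


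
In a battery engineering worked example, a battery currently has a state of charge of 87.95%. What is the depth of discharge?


DOD = 100 - SOC = 100 - 87.95 = 12.05%

12.05%


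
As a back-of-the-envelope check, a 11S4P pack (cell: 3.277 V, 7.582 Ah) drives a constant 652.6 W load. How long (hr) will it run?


Step 1: E_pack = Ns * V_cell * Np * C_cell = 11 * 3.277 * 4 * 7.582 = 1093.2 Wh
Step 2: t = E_pack / P = 1093.2 / 652.6 = 1.675 hr

1.675 hr


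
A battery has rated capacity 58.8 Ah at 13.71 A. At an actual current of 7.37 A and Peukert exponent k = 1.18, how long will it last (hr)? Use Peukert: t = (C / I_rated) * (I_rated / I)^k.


Step 1: t_rated = C / I_rated = 58.8 / 13.71 = 4.2888 hr
Step 2: ratio = 13.71 / 7.37 = 1.8602
Step 3: ratio^k = 1.8602^1.18 = 2.0801
Step 4: t = t_rated * ratio^k = 4.2888 * 2.0801 = 8.921 hr

8.921 hr


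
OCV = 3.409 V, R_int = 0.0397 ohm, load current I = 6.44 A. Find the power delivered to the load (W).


Step 1: V_terminal = OCV - I*R = 3.409 - 6.44 * 0.0397 = 3.1533 V
Step 2: P_out = V_terminal * I = 3.1533 * 6.44 = 20.31 W

20.31 W


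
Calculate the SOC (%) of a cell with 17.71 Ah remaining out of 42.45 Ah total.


SOC% = 17.71 / 42.45 * 100 = 41.72%

41.72%


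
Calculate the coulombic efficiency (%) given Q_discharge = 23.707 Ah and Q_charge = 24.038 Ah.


eta_c = Q_dis / Q_chg * 100 = 23.707 / 24.038 * 100 = 98.62%

98.62%


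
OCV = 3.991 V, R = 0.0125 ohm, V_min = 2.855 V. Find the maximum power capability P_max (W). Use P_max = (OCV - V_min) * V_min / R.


P_max = (OCV - V_min) * V_min / R = (3.991 - 2.855) * 2.855 / 0.0125 = 1.136 * 2.855 / 0.0125 = 259.5 W

259.5 W


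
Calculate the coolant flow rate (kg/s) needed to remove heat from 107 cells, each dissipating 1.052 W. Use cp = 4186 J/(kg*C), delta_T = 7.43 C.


Q_total = 107 * 1.052 = 112.56 W
m_dot = Q_total / (cp * dT) = 112.56 / (4186 * 7.43) = 0.003619 kg/s

0.003619 kg/s


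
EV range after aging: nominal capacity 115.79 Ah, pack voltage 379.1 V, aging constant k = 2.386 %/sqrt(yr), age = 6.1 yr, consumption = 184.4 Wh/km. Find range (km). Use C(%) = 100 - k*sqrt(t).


Step 1: capacity retention = 100 - 2.386 * sqrt(6.1) = 100 - 2.386 * 2.4698 = 94.107%
Step 2: C_now = 115.79 * 94.107/100 = 108.97 Ah
Step 3: E_pack = V * C_now = 379.1 * 108.97 = 41311 Wh
Step 4: range = E_pack / consumption = 41311 / 184.4 = 224.0 km

224.0 km


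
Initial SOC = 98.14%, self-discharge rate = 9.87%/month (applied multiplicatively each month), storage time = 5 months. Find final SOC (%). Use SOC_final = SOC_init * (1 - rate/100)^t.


decay = (1 - 9.87/100)^5 = 0.59477
SOC_final = 98.14 * 0.59477 = 58.37%

58.37%


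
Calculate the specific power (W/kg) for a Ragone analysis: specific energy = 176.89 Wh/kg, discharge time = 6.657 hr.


Specific power = 176.89 Wh/kg / 6.657 hr = 26.57 W/kg

26.57 W/kg


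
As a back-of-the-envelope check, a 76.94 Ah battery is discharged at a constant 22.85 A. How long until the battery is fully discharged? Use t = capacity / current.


t = capacity / current = 76.94 / 22.85 = 3.367 hr

3.367 hr


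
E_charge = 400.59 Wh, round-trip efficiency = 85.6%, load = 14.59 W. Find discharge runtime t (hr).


Step 1: E_discharge = eta/100 * E_charge = 85.6/100 * 400.59 = 342.91 Wh
Step 2: t = E_discharge / P = 342.91 / 14.59 = 23.50 hr

23.50 hr


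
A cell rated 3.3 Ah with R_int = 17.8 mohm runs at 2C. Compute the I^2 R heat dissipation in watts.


Convert: R = 17.8 mohm = 0.0178 ohm
Step 1: I = C_rate * capacity = 2 * 3.3 = 6.6 A
Step 2: Q = I^2 * R = 6.6^2 * 0.0178 = 43.56 * 0.0178 = 0.7754 W

0.7754 W


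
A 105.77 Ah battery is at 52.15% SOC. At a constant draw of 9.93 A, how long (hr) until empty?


Step 1: remaining = SOC/100 * C_total = 52.15/100 * 105.77 = 55.159 Ah
Step 2: t = remaining / I = 55.159 / 9.93 = 5.555 hr

5.555 hr


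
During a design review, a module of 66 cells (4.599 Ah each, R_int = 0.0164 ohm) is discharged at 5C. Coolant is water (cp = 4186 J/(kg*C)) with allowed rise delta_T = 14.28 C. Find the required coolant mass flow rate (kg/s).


Step 1: I = 5 * 4.599 = 22.995 A
Step 2: Q_cell = I^2 * R = 22.995^2 * 0.0164 = 8.6718 W
Step 3: Q_total = 66 * 8.6718 = 572.34 W
Step 4: m_dot = Q_total / (cp * dT) = 572.34 / (4186 * 14.28) = 0.009575 kg/s

0.009575 kg/s


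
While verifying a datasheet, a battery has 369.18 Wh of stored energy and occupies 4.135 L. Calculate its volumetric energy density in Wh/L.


ED = E / V = 369.18 / 4.135 = 89.28 Wh/L

89.28 Wh/L


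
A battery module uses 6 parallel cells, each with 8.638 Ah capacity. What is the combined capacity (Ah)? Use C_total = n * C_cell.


C_total = 6 * 8.638 = 51.828 Ah

51.828 Ah


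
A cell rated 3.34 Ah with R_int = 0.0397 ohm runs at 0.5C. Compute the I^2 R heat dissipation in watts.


Step 1: I = C_rate * capacity = 0.5 * 3.34 = 1.67 A
Step 2: Q = I^2 * R = 1.67^2 * 0.0397 = 2.7889 * 0.0397 = 0.1107 W

0.1107 W


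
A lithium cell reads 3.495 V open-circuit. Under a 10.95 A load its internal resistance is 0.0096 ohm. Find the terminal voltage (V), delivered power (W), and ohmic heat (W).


Step 1: V_terminal = OCV - I*R = 3.495 - 10.95 * 0.0096 = 3.3899 V
Step 2: P_out = V_terminal * I = 3.3899 * 10.95 = 37.12 W
Step 3: Q = I^2 * R = 10.95^2 * 0.0096 = 1.151 W

V=3.3899 V, P=37.12 W, Q=1.151 W


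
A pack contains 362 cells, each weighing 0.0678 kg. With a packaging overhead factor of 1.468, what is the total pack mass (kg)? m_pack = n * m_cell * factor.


Cell mass sum = 362 * 0.0678 = 24.544 kg
With overhead 1.468: m_pack = 24.544 * 1.468 = 36.03 kg

36.03 kg


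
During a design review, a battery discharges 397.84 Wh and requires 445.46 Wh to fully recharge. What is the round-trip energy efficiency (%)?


eta_e = E_dis / E_chg * 100 = 397.84 / 445.46 * 100 = 89.31%

89.31%


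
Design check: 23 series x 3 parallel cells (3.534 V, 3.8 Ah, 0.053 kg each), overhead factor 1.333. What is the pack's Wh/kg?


Step 1: V_pack = 23 * 3.534 = 81.282 V
Step 2: C_pack = 3 * 3.8 = 11.4 Ah
Step 3: E_pack = V_pack * C_pack = 81.282 * 11.4 = 926.61 Wh
Step 4: m_pack = 23 * 3 * 0.053 * 1.333 = 4.8748 kg
Step 5: ED = E_pack / m_pack = 926.61 / 4.8748 = 190.1 Wh/kg

190.1 Wh/kg


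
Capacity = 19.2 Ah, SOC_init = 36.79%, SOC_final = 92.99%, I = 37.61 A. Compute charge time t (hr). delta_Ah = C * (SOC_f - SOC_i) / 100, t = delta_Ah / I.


delta_Ah = 19.2 * (92.99 - 36.79) / 100 = 10.79 Ah
t = delta_Ah / I = 10.79 / 37.61 = 0.2869 hr

0.2869 hr


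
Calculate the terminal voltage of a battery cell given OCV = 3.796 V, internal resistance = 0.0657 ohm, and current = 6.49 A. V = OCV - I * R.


V = OCV - I*R = 3.796 - 6.49 * 0.0657 = 3.370 V

3.370 V


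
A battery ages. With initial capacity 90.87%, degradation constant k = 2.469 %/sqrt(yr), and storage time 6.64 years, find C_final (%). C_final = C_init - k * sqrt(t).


Step 1: sqrt(6.64 yr) = 2.5768
Step 2: drop = 2.469 * 2.5768 = 6.3621
Step 3: C_final = 90.87 - 6.3621 = 84.51%

84.51%


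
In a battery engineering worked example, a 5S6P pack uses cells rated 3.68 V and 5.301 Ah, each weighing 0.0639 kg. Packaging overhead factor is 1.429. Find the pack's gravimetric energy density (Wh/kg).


Step 1: V_pack = 5 * 3.68 = 18.4 V
Step 2: C_pack = 6 * 5.301 = 31.806 Ah
Step 3: E_pack = V_pack * C_pack = 18.4 * 31.806 = 585.23 Wh
Step 4: m_pack = 5 * 6 * 0.0639 * 1.429 = 2.7394 kg
Step 5: ED = E_pack / m_pack = 585.23 / 2.7394 = 213.6 Wh/kg

213.6 Wh/kg


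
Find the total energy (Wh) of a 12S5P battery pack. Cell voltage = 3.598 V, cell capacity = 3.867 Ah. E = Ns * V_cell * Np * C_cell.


V_pack = 12 * 3.598 = 43.176 V
C_pack = 5 * 3.867 = 19.335 Ah
E = V_pack * C_pack = 43.176 * 19.335 = 834.8 Wh

834.8 Wh


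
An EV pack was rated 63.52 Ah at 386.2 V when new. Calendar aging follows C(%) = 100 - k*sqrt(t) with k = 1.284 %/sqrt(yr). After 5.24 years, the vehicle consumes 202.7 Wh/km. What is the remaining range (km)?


Step 1: capacity retention = 100 - 1.284 * sqrt(5.24) = 100 - 1.284 * 2.2891 = 97.061%
Step 2: C_now = 63.52 * 97.061/100 = 61.653 Ah
Step 3: E_pack = V * C_now = 386.2 * 61.653 = 23810 Wh
Step 4: range = E_pack / consumption = 23810 / 202.7 = 117.5 km

117.5 km


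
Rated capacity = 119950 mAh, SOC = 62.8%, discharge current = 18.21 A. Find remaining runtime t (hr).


Convert: C_total = 119950 mAh = 119.95 Ah
Step 1: remaining = SOC/100 * C_total = 62.8/100 * 119.95 = 75.329 Ah
Step 2: t = remaining / I = 75.329 / 18.21 = 4.137 hr

4.137 hr


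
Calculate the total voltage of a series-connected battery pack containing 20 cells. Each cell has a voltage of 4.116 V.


With 20 cells in series at 4.116 V each, V_pack = 82.32 V

82.32 V


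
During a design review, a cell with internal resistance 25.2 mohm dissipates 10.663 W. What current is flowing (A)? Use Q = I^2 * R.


Convert: R = 25.2 mohm = 0.0252 ohm
I = sqrt(Q / R) = sqrt(10.663 / 0.0252) = sqrt(423.13) = 20.57 A

20.57 A


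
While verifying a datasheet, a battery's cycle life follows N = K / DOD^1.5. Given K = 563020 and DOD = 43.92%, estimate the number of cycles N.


DOD^1.5 = 291.07
N = K / DOD^1.5 = 563020 / 291.07 = 1934

1934 cycles


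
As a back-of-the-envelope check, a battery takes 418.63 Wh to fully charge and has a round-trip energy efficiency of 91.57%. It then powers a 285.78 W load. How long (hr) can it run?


Step 1: E_discharge = eta/100 * E_charge = 91.57/100 * 418.63 = 383.34 Wh
Step 2: t = E_discharge / P = 383.34 / 285.78 = 1.341 hr

1.341 hr


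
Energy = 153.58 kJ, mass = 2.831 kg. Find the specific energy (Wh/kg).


Convert: E = 153.58 kJ = 42.661 Wh
ED = E / m = 42.661 / 2.831 = 15.07 Wh/kg

15.07 Wh/kg


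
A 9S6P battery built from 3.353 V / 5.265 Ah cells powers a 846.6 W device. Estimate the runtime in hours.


Step 1: E_pack = Ns * V_cell * Np * C_cell = 9 * 3.353 * 6 * 5.265 = 953.29 Wh
Step 2: t = E_pack / P = 953.29 / 846.6 = 1.126 hr

1.126 hr


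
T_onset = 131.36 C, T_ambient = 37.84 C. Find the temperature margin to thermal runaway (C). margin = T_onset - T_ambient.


margin = T_onset - T_ambient = 131.36 - 37.84 = 93.52 C

93.52 C


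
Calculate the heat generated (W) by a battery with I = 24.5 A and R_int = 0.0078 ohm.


Q = I^2 * R = 24.5^2 * 0.0078 = 4.682 W

4.682 W


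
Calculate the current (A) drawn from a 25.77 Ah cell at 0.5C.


I = C_rate * capacity = 0.5 * 25.77 = 12.885 A

12.885 A


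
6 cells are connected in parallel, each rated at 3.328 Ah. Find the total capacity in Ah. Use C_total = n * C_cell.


Parallel capacities add: 6 * 3.328 Ah = 19.968 Ah

19.968 Ah


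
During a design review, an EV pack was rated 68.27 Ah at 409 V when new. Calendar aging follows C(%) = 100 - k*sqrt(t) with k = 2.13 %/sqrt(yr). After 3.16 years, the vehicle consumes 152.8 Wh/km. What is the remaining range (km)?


Step 1: capacity retention = 100 - 2.13 * sqrt(3.16) = 100 - 2.13 * 1.7776 = 96.214%
Step 2: C_now = 68.27 * 96.214/100 = 65.685 Ah
Step 3: E_pack = V * C_now = 409 * 65.685 = 26865 Wh
Step 4: range = E_pack / consumption = 26865 / 152.8 = 175.8 km

175.8 km


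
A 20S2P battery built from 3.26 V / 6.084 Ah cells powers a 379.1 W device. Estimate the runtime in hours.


Step 1: E_pack = Ns * V_cell * Np * C_cell = 20 * 3.26 * 2 * 6.084 = 793.35 Wh
Step 2: t = E_pack / P = 793.35 / 379.1 = 2.093 hr

2.093 hr


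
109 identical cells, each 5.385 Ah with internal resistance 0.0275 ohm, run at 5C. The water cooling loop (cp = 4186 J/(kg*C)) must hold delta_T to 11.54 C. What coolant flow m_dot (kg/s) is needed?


Step 1: I = 5 * 5.385 = 26.925 A
Step 2: Q_cell = I^2 * R = 26.925^2 * 0.0275 = 19.936 W
Step 3: Q_total = 109 * 19.936 = 2173 W
Step 4: m_dot = Q_total / (cp * dT) = 2173 / (4186 * 11.54) = 0.04498 kg/s

0.04498 kg/s


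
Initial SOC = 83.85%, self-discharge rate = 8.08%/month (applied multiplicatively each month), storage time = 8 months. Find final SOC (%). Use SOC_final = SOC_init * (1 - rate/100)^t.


Monthly retention factor = 1 - 8.08/100 = 0.9192
Over 8 months: factor^8 = 0.50966
SOC_final = 83.85 * 0.50966 = 42.73%

42.73%


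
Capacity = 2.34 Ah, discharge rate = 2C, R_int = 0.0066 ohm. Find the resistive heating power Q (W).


Step 1: I = C_rate * capacity = 2 * 2.34 = 4.68 A
Step 2: Q = I^2 * R = 4.68^2 * 0.0066 = 21.902 * 0.0066 = 0.1446 W

0.1446 W


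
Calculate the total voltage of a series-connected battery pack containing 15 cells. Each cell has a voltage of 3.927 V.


V_pack = n * V_cell = 15 * 3.927 = 58.905 V

58.905 V


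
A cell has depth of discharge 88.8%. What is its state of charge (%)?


SOC = 100 - DOD = 100 - 88.8 = 11.2%

11.2%


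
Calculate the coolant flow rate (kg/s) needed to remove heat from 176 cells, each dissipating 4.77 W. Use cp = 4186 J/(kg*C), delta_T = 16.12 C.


Q_total = 176 * 4.77 = 839.52 W
m_dot = Q_total / (cp * dT) = 839.52 / (4186 * 16.12) = 0.01244 kg/s

0.01244 kg/s


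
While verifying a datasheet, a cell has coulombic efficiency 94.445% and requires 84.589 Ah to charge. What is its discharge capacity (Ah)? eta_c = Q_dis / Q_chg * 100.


Q_dis = eta/100 * Q_chg = 94.445/100 * 84.589 = 79.89 Ah

79.89 Ah


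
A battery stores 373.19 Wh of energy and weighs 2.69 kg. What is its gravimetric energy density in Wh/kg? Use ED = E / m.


Specific energy = 373.19 Wh / 2.69 kg = 138.7 Wh/kg

138.7 Wh/kg


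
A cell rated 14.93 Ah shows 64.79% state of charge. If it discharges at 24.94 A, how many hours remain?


Step 1: remaining = SOC/100 * C_total = 64.79/100 * 14.93 = 9.6731 Ah
Step 2: t = remaining / I = 9.6731 / 24.94 = 0.3879 hr

0.3879 hr


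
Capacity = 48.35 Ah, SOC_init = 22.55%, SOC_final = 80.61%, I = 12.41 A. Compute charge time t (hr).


delta_Ah = 48.35 * (80.61 - 22.55) / 100 = 28.072 Ah
t = delta_Ah / I = 28.072 / 12.41 = 2.262 hr

2.262 hr


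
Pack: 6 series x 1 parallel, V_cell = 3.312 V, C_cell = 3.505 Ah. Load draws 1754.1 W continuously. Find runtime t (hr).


Step 1: E_pack = Ns * V_cell * Np * C_cell = 6 * 3.312 * 1 * 3.505 = 69.651 Wh
Step 2: t = E_pack / P = 69.651 / 1754.1 = 0.03971 hr

0.03971 hr


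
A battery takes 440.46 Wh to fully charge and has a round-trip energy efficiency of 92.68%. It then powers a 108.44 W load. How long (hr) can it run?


Step 1: E_discharge = eta/100 * E_charge = 92.68/100 * 440.46 = 408.22 Wh
Step 2: t = E_discharge / P = 408.22 / 108.44 = 3.764 hr

3.764 hr


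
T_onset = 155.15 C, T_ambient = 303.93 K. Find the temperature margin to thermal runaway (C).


Convert: T_ambient = 303.93 K = 30.78 C
margin = 155.15 - 30.78 = 124.37 C

124.37 C


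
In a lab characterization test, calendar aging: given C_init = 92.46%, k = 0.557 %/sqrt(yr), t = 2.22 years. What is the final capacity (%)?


Step 1: sqrt(2.22 yr) = 1.49
Step 2: drop = 0.557 * 1.49 = 0.82993
Step 3: C_final = 92.46 - 0.82993 = 91.63%

91.63%


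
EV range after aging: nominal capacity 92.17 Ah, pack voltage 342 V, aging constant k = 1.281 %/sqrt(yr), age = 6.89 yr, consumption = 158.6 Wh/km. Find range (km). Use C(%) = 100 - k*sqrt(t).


Step 1: capacity retention = 100 - 1.281 * sqrt(6.89) = 100 - 1.281 * 2.6249 = 96.638%
Step 2: C_now = 92.17 * 96.638/100 = 89.071 Ah
Step 3: E_pack = V * C_now = 342 * 89.071 = 30462 Wh
Step 4: range = E_pack / consumption = 30462 / 158.6 = 192.1 km

192.1 km


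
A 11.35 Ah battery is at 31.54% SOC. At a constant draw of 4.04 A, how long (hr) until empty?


Step 1: remaining = SOC/100 * C_total = 31.54/100 * 11.35 = 3.5798 Ah
Step 2: t = remaining / I = 3.5798 / 4.04 = 0.8861 hr

0.8861 hr


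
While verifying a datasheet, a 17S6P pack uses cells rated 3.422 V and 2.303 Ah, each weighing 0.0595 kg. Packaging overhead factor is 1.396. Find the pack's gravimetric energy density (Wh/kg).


Step 1: V_pack = 17 * 3.422 = 58.174 V
Step 2: C_pack = 6 * 2.303 = 13.818 Ah
Step 3: E_pack = V_pack * C_pack = 58.174 * 13.818 = 803.85 Wh
Step 4: m_pack = 17 * 6 * 0.0595 * 1.396 = 8.4723 kg
Step 5: ED = E_pack / m_pack = 803.85 / 8.4723 = 94.88 Wh/kg

94.88 Wh/kg


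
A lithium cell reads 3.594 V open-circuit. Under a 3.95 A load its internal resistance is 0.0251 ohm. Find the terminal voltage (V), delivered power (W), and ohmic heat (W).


Step 1: V_terminal = OCV - I*R = 3.594 - 3.95 * 0.0251 = 3.4949 V
Step 2: P_out = V_terminal * I = 3.4949 * 3.95 = 13.80 W
Step 3: Q = I^2 * R = 3.95^2 * 0.0251 = 0.3916 W

V=3.4949 V, P=13.80 W, Q=0.3916 W


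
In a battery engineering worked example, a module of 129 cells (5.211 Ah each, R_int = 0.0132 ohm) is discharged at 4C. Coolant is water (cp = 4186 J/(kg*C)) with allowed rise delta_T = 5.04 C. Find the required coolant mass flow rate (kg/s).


Step 1: I = 4 * 5.211 = 20.844 A
Step 2: Q_cell = I^2 * R = 20.844^2 * 0.0132 = 5.735 W
Step 3: Q_total = 129 * 5.735 = 739.82 W
Step 4: m_dot = Q_total / (cp * dT) = 739.82 / (4186 * 5.04) = 0.03507 kg/s

0.03507 kg/s


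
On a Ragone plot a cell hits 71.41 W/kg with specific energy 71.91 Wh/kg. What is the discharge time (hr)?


t = E / P = 71.91 / 71.41 = 1.007 hr

1.007 hr


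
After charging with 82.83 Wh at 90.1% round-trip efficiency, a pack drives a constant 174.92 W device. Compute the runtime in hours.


Step 1: E_discharge = eta/100 * E_charge = 90.1/100 * 82.83 = 74.63 Wh
Step 2: t = E_discharge / P = 74.63 / 174.92 = 0.4267 hr

0.4267 hr


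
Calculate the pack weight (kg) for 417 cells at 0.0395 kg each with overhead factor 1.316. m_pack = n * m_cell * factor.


Cell mass sum = 417 * 0.0395 = 16.472 kg
With overhead 1.316: m_pack = 16.472 * 1.316 = 21.68 kg

21.68 kg


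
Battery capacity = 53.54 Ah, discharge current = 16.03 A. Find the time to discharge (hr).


Runtime = 53.54 Ah / 16.03 A = 3.340 hr

3.340 hr


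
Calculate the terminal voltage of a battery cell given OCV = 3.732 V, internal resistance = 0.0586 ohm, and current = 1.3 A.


V = OCV - I*R = 3.732 - 1.3 * 0.0586 = 3.656 V

3.656 V


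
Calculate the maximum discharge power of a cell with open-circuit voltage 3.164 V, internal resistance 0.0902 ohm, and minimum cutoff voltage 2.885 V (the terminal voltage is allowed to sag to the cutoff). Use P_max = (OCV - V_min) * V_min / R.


P_max = (OCV - V_min) * V_min / R = (3.164 - 2.885) * 2.885 / 0.0902 = 0.279 * 2.885 / 0.0902 = 8.924 W

8.924 W


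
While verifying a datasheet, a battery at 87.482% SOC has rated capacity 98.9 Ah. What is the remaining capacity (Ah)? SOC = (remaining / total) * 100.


remaining = SOC / 100 * total = 87.482 / 100 * 98.9 = 86.52 Ah

86.52 Ah


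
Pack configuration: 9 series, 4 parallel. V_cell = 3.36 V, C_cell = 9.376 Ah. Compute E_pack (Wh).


E = Ns * Vcell * Np * Ccell = 9 * 3.36 * 4 * 9.376 = 1134 Wh

1134 Wh


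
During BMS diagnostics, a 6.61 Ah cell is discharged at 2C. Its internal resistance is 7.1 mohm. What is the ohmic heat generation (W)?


Convert: R = 7.1 mohm = 0.0071 ohm
Step 1: I = C_rate * capacity = 2 * 6.61 = 13.22 A
Step 2: Q = I^2 * R = 13.22^2 * 0.0071 = 174.77 * 0.0071 = 1.241 W

1.241 W


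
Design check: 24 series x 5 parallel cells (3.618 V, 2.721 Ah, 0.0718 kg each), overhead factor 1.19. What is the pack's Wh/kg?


Step 1: V_pack = 24 * 3.618 = 86.832 V
Step 2: C_pack = 5 * 2.721 = 13.605 Ah
Step 3: E_pack = V_pack * C_pack = 86.832 * 13.605 = 1181.3 Wh
Step 4: m_pack = 24 * 5 * 0.0718 * 1.19 = 10.253 kg
Step 5: ED = E_pack / m_pack = 1181.3 / 10.253 = 115.2 Wh/kg

115.2 Wh/kg


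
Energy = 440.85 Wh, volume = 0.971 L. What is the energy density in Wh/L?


Volumetric ED = 440.85 Wh / 0.971 L = 454.0 Wh/L

454.0 Wh/L


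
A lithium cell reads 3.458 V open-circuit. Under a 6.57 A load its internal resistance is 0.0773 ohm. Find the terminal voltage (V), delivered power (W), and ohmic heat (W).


Step 1: V_terminal = OCV - I*R = 3.458 - 6.57 * 0.0773 = 2.9501 V
Step 2: P_out = V_terminal * I = 2.9501 * 6.57 = 19.38 W
Step 3: Q = I^2 * R = 6.57^2 * 0.0773 = 3.337 W

V=2.9501 V, P=19.38 W, Q=3.337 W


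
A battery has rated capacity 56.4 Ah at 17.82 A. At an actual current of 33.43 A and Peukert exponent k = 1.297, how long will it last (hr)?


Step 1: t_rated = C / I_rated = 56.4 / 17.82 = 3.165 hr
Step 2: ratio = 17.82 / 33.43 = 0.53305
Step 3: ratio^k = 0.53305^1.297 = 0.4422
Step 4: t = t_rated * ratio^k = 3.165 * 0.4422 = 1.400 hr

1.400 hr


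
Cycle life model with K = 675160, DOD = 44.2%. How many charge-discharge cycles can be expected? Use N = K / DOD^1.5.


Step 1: DOD^1.5 = 44.2^1.5 = 293.86
Step 2: N = 675160 / 293.86 = 2298 cycles

2298 cycles


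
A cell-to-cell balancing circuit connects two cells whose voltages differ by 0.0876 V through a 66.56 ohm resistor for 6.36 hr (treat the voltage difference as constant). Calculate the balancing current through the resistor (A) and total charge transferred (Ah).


First, Ohm's law: I_bal = 0.0876 V / 66.56 ohm = 0.0013161 A
Then Q = I * t = 0.0013161 A * 6.36 hr = 0.008370 Ah

I=0.0013161 A, Q=0.008370 Ah


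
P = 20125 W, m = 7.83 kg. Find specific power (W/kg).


Specific power = 20125 W / 7.83 kg = 2570 W/kg

2570 W/kg


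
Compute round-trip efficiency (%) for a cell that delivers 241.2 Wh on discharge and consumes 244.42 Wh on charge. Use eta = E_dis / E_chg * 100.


Round-trip efficiency = 241.2/244.42 * 100% = 98.68%

98.68%


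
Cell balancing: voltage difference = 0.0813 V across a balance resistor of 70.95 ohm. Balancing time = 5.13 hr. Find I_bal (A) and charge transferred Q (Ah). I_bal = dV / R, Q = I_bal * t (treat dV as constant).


I_bal = dV / R = 0.0813 / 70.95 = 0.0011459 A
Q = I_bal * t = 0.0011459 * 5.13 = 0.005878 Ah

I=0.0011459 A, Q=0.005878 Ah


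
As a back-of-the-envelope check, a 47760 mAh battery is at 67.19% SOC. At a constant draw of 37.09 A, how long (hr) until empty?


Convert: C_total = 47760 mAh = 47.76 Ah
Step 1: remaining = SOC/100 * C_total = 67.19/100 * 47.76 = 32.09 Ah
Step 2: t = remaining / I = 32.09 / 37.09 = 0.8652 hr

0.8652 hr


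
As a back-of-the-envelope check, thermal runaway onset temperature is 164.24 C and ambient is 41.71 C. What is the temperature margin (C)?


Safety margin = 164.24 C - 41.71 C = 122.53 C

122.53 C


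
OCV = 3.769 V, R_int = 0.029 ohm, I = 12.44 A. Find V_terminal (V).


IR drop = 12.44 * 0.029 = 0.36076 V
V = 3.769 - 0.36076 = 3.408 V

3.408 V


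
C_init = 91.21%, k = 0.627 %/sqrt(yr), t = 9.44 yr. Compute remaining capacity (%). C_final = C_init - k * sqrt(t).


Step 1: sqrt(9.44 yr) = 3.0725
Step 2: drop = 0.627 * 3.0725 = 1.9265
Step 3: C_final = 91.21 - 1.9265 = 89.28%

89.28%


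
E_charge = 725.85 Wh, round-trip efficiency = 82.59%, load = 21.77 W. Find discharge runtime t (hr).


Step 1: E_discharge = eta/100 * E_charge = 82.59/100 * 725.85 = 599.48 Wh
Step 2: t = E_discharge / P = 599.48 / 21.77 = 27.54 hr

27.54 hr


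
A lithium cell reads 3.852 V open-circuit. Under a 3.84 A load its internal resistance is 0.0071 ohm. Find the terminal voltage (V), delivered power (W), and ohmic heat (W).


Step 1: V_terminal = OCV - I*R = 3.852 - 3.84 * 0.0071 = 3.8247 V
Step 2: P_out = V_terminal * I = 3.8247 * 3.84 = 14.69 W
Step 3: Q = I^2 * R = 3.84^2 * 0.0071 = 0.1047 W

V=3.8247 V, P=14.69 W, Q=0.1047 W


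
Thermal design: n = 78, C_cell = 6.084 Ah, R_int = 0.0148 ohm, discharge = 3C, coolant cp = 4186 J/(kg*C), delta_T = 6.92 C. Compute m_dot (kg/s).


Step 1: I = 3 * 6.084 = 18.252 A
Step 2: Q_cell = I^2 * R = 18.252^2 * 0.0148 = 4.9304 W
Step 3: Q_total = 78 * 4.9304 = 384.57 W
Step 4: m_dot = Q_total / (cp * dT) = 384.57 / (4186 * 6.92) = 0.01328 kg/s

0.01328 kg/s


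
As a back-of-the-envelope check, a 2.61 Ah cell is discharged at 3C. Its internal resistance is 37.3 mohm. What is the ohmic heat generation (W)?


Convert: R = 37.3 mohm = 0.0373 ohm
Step 1: I = C_rate * capacity = 3 * 2.61 = 7.83 A
Step 2: Q = I^2 * R = 7.83^2 * 0.0373 = 61.309 * 0.0373 = 2.287 W

2.287 W


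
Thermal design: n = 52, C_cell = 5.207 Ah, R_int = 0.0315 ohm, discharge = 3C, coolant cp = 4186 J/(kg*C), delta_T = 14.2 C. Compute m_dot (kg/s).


Step 1: I = 3 * 5.207 = 15.621 A
Step 2: Q_cell = I^2 * R = 15.621^2 * 0.0315 = 7.6865 W
Step 3: Q_total = 52 * 7.6865 = 399.7 W
Step 4: m_dot = Q_total / (cp * dT) = 399.7 / (4186 * 14.2) = 0.006724 kg/s

0.006724 kg/s


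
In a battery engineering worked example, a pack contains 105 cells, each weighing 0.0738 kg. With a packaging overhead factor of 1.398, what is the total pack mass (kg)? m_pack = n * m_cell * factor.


m_pack = n * m_cell * overhead = 105 * 0.0738 * 1.398 = 10.83 kg

10.83 kg


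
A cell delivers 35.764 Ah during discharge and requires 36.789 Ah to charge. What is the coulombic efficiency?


eta_c = Q_dis / Q_chg * 100 = 35.764 / 36.789 * 100 = 97.21%

97.21%


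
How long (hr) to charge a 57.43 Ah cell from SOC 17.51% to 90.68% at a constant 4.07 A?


Step 1: dSOC = 90.68% - 17.51% = 73.17%
Step 2: delta_Ah = 57.43 * 73.17 / 100 = 42.022 Ah
Step 3: t = 42.022 / 4.07 = 10.32 hr

10.32 hr


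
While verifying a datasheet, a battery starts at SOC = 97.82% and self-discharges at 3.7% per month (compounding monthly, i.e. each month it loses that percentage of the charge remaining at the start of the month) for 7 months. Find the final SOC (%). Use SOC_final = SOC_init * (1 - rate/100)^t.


Monthly retention factor = 1 - 3.7/100 = 0.963
Over 7 months: factor^7 = 0.76804
SOC_final = 97.82 * 0.76804 = 75.13%

75.13%


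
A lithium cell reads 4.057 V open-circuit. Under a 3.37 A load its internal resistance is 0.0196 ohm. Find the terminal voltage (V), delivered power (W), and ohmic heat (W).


Step 1: V_terminal = OCV - I*R = 4.057 - 3.37 * 0.0196 = 3.9909 V
Step 2: P_out = V_terminal * I = 3.9909 * 3.37 = 13.45 W
Step 3: Q = I^2 * R = 3.37^2 * 0.0196 = 0.2226 W

V=3.9909 V, P=13.45 W, Q=0.2226 W


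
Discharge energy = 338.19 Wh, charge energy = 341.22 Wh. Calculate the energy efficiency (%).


eta_e = E_dis / E_chg * 100 = 338.19 / 341.22 * 100 = 99.11%

99.11%


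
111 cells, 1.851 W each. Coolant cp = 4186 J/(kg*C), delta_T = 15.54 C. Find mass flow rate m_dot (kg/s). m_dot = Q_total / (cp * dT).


Q_total = 111 * 1.851 = 205.46 W
m_dot = Q_total / (cp * dT) = 205.46 / (4186 * 15.54) = 0.003158 kg/s

0.003158 kg/s


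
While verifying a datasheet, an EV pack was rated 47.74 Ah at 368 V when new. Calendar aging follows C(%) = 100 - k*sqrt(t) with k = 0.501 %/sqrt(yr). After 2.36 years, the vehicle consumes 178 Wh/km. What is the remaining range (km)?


Step 1: capacity retention = 100 - 0.501 * sqrt(2.36) = 100 - 0.501 * 1.5362 = 99.23%
Step 2: C_now = 47.74 * 99.23/100 = 47.372 Ah
Step 3: E_pack = V * C_now = 368 * 47.372 = 17433 Wh
Step 4: range = E_pack / consumption = 17433 / 178 = 97.94 km

97.94 km


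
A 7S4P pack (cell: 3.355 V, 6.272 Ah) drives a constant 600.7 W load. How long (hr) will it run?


Step 1: E_pack = Ns * V_cell * Np * C_cell = 7 * 3.355 * 4 * 6.272 = 589.19 Wh
Step 2: t = E_pack / P = 589.19 / 600.7 = 0.9808 hr

0.9808 hr


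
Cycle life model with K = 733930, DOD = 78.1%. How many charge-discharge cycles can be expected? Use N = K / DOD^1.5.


DOD^1.5 = 690.2
N = K / DOD^1.5 = 733930 / 690.2 = 1063

1063 cycles


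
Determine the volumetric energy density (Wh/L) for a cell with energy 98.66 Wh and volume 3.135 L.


Volumetric ED = 98.66 Wh / 3.135 L = 31.47 Wh/L

31.47 Wh/L


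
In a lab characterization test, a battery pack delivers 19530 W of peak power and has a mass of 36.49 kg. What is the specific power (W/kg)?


SP = P / m = 19530 / 36.49 = 535.2 W/kg

535.2 W/kg


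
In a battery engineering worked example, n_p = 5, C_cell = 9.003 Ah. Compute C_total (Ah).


Parallel capacities add: 5 * 9.003 Ah = 45.015 Ah

45.015 Ah


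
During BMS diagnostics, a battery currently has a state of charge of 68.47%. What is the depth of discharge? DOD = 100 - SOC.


DOD = 100 - SOC = 100 - 68.47 = 31.53%

31.53%


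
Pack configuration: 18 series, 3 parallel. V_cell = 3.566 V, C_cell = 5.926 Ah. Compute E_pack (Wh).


E = Ns * Vcell * Np * Ccell = 18 * 3.566 * 3 * 5.926 = 1141 Wh

1141 Wh


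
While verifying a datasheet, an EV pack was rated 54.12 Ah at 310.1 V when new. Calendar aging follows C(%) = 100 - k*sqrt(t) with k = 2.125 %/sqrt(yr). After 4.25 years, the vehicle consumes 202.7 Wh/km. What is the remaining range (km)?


Step 1: capacity retention = 100 - 2.125 * sqrt(4.25) = 100 - 2.125 * 2.0616 = 95.619%
Step 2: C_now = 54.12 * 95.619/100 = 51.749 Ah
Step 3: E_pack = V * C_now = 310.1 * 51.749 = 16047 Wh
Step 4: range = E_pack / consumption = 16047 / 202.7 = 79.17 km

79.17 km


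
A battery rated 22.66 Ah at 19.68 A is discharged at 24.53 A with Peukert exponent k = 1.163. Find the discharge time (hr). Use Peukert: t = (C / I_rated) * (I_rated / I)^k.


Step 1: t_rated = C / I_rated = 22.66 / 19.68 = 1.1514 hr
Step 2: ratio = 19.68 / 24.53 = 0.80228
Step 3: ratio^k = 0.80228^1.163 = 0.77398
Step 4: t = t_rated * ratio^k = 1.1514 * 0.77398 = 0.8912 hr

0.8912 hr


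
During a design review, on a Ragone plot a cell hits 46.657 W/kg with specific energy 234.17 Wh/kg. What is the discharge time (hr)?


t = E / P = 234.17 / 46.657 = 5.019 hr

5.019 hr


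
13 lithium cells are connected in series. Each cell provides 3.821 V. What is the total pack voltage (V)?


Series voltages add: 13 * 3.821 V = 49.673 V

49.673 V


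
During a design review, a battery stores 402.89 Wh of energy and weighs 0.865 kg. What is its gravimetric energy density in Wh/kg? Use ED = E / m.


Specific energy = 402.89 Wh / 0.865 kg = 465.8 Wh/kg

465.8 Wh/kg


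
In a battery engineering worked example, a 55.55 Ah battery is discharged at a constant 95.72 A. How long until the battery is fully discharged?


Runtime = 55.55 Ah / 95.72 A = 0.5803 hr

0.5803 hr


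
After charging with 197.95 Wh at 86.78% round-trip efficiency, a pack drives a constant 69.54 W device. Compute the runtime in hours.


Step 1: E_discharge = eta/100 * E_charge = 86.78/100 * 197.95 = 171.78 Wh
Step 2: t = E_discharge / P = 171.78 / 69.54 = 2.470 hr

2.470 hr


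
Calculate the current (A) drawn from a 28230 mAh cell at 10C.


Convert: capacity = 28230 mAh = 28.23 Ah
I = C_rate * capacity = 10 * 28.23 = 282.3 A

282.3 A


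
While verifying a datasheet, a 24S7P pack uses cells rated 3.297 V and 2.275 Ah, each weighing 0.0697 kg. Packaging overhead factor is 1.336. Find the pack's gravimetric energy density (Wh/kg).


Step 1: V_pack = 24 * 3.297 = 79.128 V
Step 2: C_pack = 7 * 2.275 = 15.925 Ah
Step 3: E_pack = V_pack * C_pack = 79.128 * 15.925 = 1260.1 Wh
Step 4: m_pack = 24 * 7 * 0.0697 * 1.336 = 15.644 kg
Step 5: ED = E_pack / m_pack = 1260.1 / 15.644 = 80.55 Wh/kg

80.55 Wh/kg


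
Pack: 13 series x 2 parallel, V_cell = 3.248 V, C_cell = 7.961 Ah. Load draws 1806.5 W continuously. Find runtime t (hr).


Step 1: E_pack = Ns * V_cell * Np * C_cell = 13 * 3.248 * 2 * 7.961 = 672.29 Wh
Step 2: t = E_pack / P = 672.29 / 1806.5 = 0.3722 hr

0.3722 hr


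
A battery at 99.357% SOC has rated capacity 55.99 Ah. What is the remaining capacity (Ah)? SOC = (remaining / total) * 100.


remaining = SOC / 100 * total = 99.357 / 100 * 55.99 = 55.63 Ah

55.63 Ah


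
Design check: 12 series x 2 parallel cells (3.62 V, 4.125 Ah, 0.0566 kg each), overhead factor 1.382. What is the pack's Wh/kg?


Step 1: V_pack = 12 * 3.62 = 43.44 V
Step 2: C_pack = 2 * 4.125 = 8.25 Ah
Step 3: E_pack = V_pack * C_pack = 43.44 * 8.25 = 358.38 Wh
Step 4: m_pack = 12 * 2 * 0.0566 * 1.382 = 1.8773 kg
Step 5: ED = E_pack / m_pack = 358.38 / 1.8773 = 190.9 Wh/kg

190.9 Wh/kg


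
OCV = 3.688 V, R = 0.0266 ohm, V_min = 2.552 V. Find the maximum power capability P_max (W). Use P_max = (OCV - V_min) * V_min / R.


P_max = (OCV - V_min) * V_min / R = (3.688 - 2.552) * 2.552 / 0.0266 = 1.136 * 2.552 / 0.0266 = 109.0 W

109.0 W


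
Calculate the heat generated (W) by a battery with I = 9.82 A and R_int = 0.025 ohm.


I^2 = 96.432
Q = 96.432 * 0.025 = 2.411 W

2.411 W


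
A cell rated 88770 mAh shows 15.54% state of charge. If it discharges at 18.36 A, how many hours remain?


Convert: C_total = 88770 mAh = 88.77 Ah
Step 1: remaining = SOC/100 * C_total = 15.54/100 * 88.77 = 13.795 Ah
Step 2: t = remaining / I = 13.795 / 18.36 = 0.7514 hr

0.7514 hr


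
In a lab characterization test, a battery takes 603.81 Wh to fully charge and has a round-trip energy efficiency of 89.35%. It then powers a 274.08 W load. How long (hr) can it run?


Step 1: E_discharge = eta/100 * E_charge = 89.35/100 * 603.81 = 539.5 Wh
Step 2: t = E_discharge / P = 539.5 / 274.08 = 1.968 hr

1.968 hr


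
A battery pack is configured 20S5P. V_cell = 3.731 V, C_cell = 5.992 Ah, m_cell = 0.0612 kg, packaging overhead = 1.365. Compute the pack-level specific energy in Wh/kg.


Step 1: V_pack = 20 * 3.731 = 74.62 V
Step 2: C_pack = 5 * 5.992 = 29.96 Ah
Step 3: E_pack = V_pack * C_pack = 74.62 * 29.96 = 2235.6 Wh
Step 4: m_pack = 20 * 5 * 0.0612 * 1.365 = 8.3538 kg
Step 5: ED = E_pack / m_pack = 2235.6 / 8.3538 = 267.6 Wh/kg

267.6 Wh/kg


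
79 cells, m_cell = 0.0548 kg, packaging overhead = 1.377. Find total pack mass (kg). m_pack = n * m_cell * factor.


m_pack = n * m_cell * overhead = 79 * 0.0548 * 1.377 = 5.961 kg

5.961 kg


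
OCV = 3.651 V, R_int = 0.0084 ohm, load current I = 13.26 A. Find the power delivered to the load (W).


Step 1: V_terminal = OCV - I*R = 3.651 - 13.26 * 0.0084 = 3.5396 V
Step 2: P_out = V_terminal * I = 3.5396 * 13.26 = 46.94 W

46.94 W


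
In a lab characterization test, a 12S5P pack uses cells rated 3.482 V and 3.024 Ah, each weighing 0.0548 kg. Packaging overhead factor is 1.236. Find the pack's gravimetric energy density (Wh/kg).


Step 1: V_pack = 12 * 3.482 = 41.784 V
Step 2: C_pack = 5 * 3.024 = 15.12 Ah
Step 3: E_pack = V_pack * C_pack = 41.784 * 15.12 = 631.77 Wh
Step 4: m_pack = 12 * 5 * 0.0548 * 1.236 = 4.064 kg
Step 5: ED = E_pack / m_pack = 631.77 / 4.064 = 155.5 Wh/kg

155.5 Wh/kg


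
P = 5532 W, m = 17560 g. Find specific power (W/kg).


Convert: m = 17560 g = 17.56 kg
SP = P / m = 5532 / 17.56 = 315.0 W/kg

315.0 W/kg


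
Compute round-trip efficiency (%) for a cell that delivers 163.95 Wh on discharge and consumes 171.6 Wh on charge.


Round-trip efficiency = 163.95/171.6 * 100% = 95.54%

95.54%


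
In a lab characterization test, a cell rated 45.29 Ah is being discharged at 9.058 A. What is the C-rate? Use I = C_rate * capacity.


Rearranging: C_rate = 9.058 / 45.29 = 0.2C

0.2C


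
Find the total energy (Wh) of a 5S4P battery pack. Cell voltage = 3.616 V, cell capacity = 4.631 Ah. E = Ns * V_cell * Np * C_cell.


V_pack = 5 * 3.616 = 18.08 V
C_pack = 4 * 4.631 = 18.524 Ah
E = V_pack * C_pack = 18.08 * 18.524 = 334.9 Wh

334.9 Wh


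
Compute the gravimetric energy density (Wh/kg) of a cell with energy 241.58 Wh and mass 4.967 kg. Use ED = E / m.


Specific energy = 241.58 Wh / 4.967 kg = 48.64 Wh/kg

48.64 Wh/kg


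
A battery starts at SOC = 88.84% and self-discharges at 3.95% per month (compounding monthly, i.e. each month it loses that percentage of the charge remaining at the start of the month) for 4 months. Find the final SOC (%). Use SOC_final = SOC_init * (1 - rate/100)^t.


Monthly retention factor = 1 - 3.95/100 = 0.9605
Over 4 months: factor^4 = 0.85112
SOC_final = 88.84 * 0.85112 = 75.61%

75.61%


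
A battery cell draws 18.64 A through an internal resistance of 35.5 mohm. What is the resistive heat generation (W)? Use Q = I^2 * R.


Convert: R = 35.5 mohm = 0.0355 ohm
Q = I^2 * R = 18.64^2 * 0.0355 = 12.33 W

12.33 W


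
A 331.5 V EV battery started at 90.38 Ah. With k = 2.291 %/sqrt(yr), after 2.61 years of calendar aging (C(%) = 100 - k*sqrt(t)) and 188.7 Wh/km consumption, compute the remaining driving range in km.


Step 1: capacity retention = 100 - 2.291 * sqrt(2.61) = 100 - 2.291 * 1.6155 = 96.299%
Step 2: C_now = 90.38 * 96.299/100 = 87.035 Ah
Step 3: E_pack = V * C_now = 331.5 * 87.035 = 28852 Wh
Step 4: range = E_pack / consumption = 28852 / 188.7 = 152.9 km

152.9 km


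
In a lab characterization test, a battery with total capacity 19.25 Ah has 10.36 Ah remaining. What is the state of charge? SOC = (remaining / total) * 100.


SOC% = 10.36 / 19.25 * 100 = 53.82%

53.82%


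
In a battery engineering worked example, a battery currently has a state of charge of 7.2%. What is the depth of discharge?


DOD = 100 - SOC = 100 - 7.2 = 92.8%

92.8%


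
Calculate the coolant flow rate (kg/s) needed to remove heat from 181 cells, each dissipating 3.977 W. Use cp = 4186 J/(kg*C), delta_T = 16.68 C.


Q_total = 181 * 3.977 = 719.84 W
m_dot = Q_total / (cp * dT) = 719.84 / (4186 * 16.68) = 0.01031 kg/s

0.01031 kg/s


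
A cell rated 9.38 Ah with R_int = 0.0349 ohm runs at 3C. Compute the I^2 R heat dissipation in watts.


Step 1: I = C_rate * capacity = 3 * 9.38 = 28.14 A
Step 2: Q = I^2 * R = 28.14^2 * 0.0349 = 791.86 * 0.0349 = 27.64 W

27.64 W


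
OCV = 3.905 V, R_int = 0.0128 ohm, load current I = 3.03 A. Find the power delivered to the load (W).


Step 1: V_terminal = OCV - I*R = 3.905 - 3.03 * 0.0128 = 3.8662 V
Step 2: P_out = V_terminal * I = 3.8662 * 3.03 = 11.71 W

11.71 W


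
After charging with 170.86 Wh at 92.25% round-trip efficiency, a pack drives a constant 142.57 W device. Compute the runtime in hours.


Step 1: E_discharge = eta/100 * E_charge = 92.25/100 * 170.86 = 157.62 Wh
Step 2: t = E_discharge / P = 157.62 / 142.57 = 1.106 hr

1.106 hr


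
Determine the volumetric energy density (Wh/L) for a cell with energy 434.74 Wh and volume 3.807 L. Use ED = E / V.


ED = E / V = 434.74 / 3.807 = 114.2 Wh/L

114.2 Wh/L


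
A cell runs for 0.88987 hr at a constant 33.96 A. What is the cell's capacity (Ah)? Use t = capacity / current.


C = I * t = 33.96 * 0.88987 = 30.22 Ah

30.22 Ah


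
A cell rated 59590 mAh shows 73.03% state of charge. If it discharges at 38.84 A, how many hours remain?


Convert: C_total = 59590 mAh = 59.59 Ah
Step 1: remaining = SOC/100 * C_total = 73.03/100 * 59.59 = 43.519 Ah
Step 2: t = remaining / I = 43.519 / 38.84 = 1.120 hr

1.120 hr


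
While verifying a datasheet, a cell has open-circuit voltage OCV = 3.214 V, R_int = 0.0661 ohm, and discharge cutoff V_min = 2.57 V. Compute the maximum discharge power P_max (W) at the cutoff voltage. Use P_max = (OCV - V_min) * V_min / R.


P_max = (OCV - V_min) * V_min / R = (3.214 - 2.57) * 2.57 / 0.0661 = 0.644 * 2.57 / 0.0661 = 25.04 W

25.04 W


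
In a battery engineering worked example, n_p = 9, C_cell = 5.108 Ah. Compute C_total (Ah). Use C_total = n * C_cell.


Parallel capacities add: 9 * 5.108 Ah = 45.972 Ah

45.972 Ah


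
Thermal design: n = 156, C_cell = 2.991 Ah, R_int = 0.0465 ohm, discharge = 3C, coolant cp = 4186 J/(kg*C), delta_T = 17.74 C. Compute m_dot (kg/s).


Step 1: I = 3 * 2.991 = 8.973 A
Step 2: Q_cell = I^2 * R = 8.973^2 * 0.0465 = 3.7439 W
Step 3: Q_total = 156 * 3.7439 = 584.05 W
Step 4: m_dot = Q_total / (cp * dT) = 584.05 / (4186 * 17.74) = 0.007865 kg/s

0.007865 kg/s
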